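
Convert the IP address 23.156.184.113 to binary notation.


23 = 00010111
156 = 10011100
184 = 10111000
113 = 01110001
Binary: 00010111.10011100.10111000.01110001


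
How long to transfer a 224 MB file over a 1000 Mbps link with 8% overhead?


Effective throughput = 1000 * (1 - 8/100) = 920 Mbps
File size in Mb = 224 * 8 = 1792 Mb
Time = 1792 / 920
Time = 1.9478 seconds


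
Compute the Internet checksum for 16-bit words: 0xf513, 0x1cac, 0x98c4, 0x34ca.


Sum all words (with carry folding):
+ 0xf513 = 0xf513
+ 0x1cac = 0x11c0
+ 0x98c4 = 0xaa84
+ 0x34ca = 0xdf4e
One's complement: ~0xdf4e
Checksum = 0x20b1


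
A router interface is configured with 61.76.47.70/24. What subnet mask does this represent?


/24 means 24 network bits, 8 host bits
Binary: 11111111111111111111111100000000
Mask: 255.255.255.0


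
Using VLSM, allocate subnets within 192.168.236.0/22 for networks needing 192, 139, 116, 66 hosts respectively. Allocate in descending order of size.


192 hosts -> /24 (254 usable): 192.168.236.0/24
139 hosts -> /24 (254 usable): 192.168.237.0/24
116 hosts -> /25 (126 usable): 192.168.238.0/25
66 hosts -> /25 (126 usable): 192.168.238.128/25
Allocation: 192.168.236.0/24 (192 hosts, 254 usable); 192.168.237.0/24 (139 hosts, 254 usable); 192.168.238.0/25 (116 hosts, 126 usable); 192.168.238.128/25 (66 hosts, 126 usable)


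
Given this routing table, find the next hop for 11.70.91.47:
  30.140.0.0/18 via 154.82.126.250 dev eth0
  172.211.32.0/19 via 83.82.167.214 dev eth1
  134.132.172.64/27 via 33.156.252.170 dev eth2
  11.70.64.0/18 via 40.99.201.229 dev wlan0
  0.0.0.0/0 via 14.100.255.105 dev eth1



Longest prefix match for 11.70.91.47:
  /18 30.140.0.0: no
  /19 172.211.32.0: no
  /27 134.132.172.64: no
  /18 11.70.64.0: MATCH
  /0 0.0.0.0: MATCH
Selected: next-hop 40.99.201.229 via wlan0 (matched /18)


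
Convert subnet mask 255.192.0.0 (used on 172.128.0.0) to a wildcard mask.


Subnet mask: 255.192.0.0
Wildcard = 255.255.255.255 - subnet mask
255 - 255 = 0
255 - 192 = 63
255 - 0 = 255
255 - 0 = 255
Wildcard: 0.63.255.255


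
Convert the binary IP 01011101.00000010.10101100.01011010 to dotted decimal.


01011101 = 93
00000010 = 2
10101100 = 172
01011010 = 90
IP: 93.2.172.90


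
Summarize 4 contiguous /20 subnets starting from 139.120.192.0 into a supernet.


Original prefix: /20
Number of subnets: 4 = 2^2
New prefix = 20 - 2 = 18
Supernet: 139.120.192.0/18


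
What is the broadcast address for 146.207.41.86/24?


Network: 146.207.41.0/24
Host bits = 8
Set all host bits to 1:
Broadcast: 146.207.41.255


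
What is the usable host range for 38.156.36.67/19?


Network: 38.156.32.0
Broadcast: 38.156.63.255
First usable = network + 1
Last usable = broadcast - 1
Range: 38.156.32.1 to 38.156.63.254


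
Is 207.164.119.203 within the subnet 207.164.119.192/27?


Subnet network: 207.164.119.192
Test IP AND mask: 207.164.119.192
Yes, 207.164.119.203 is in 207.164.119.192/27


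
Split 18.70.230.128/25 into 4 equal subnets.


New prefix = 25 + 2 = 27
Each subnet has 32 addresses
  18.70.230.128/27
  18.70.230.160/27
  18.70.230.192/27
  18.70.230.224/27
Subnets: 18.70.230.128/27, 18.70.230.160/27, 18.70.230.192/27, 18.70.230.224/27


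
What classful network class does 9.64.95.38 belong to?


First octet: 9
Binary: 00001001
0xxxxxxx -> Class A (1-126)
Class A, default mask 255.0.0.0 (/8)


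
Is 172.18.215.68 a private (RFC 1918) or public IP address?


RFC 1918 private ranges:
  10.0.0.0/8 (10.0.0.0 - 10.255.255.255)
  172.16.0.0/12 (172.16.0.0 - 172.31.255.255)
  192.168.0.0/16 (192.168.0.0 - 192.168.255.255)
Private (in 172.16.0.0/12)


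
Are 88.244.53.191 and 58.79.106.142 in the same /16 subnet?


Mask: 255.255.0.0
88.244.53.191 AND mask = 88.244.0.0
58.79.106.142 AND mask = 58.79.0.0
No, different subnets (88.244.0.0 vs 58.79.0.0)


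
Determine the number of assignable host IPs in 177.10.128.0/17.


Host bits = 32 - 17 = 15
Total addresses = 2^15 = 32768
Usable = total - 2 (network and broadcast)
Usable hosts: 32766


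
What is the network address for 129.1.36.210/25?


IP:   10000001.00000001.00100100.11010010
Mask: 11111111.11111111.11111111.10000000
AND operation:
Net:  10000001.00000001.00100100.10000000
Network: 129.1.36.128/25


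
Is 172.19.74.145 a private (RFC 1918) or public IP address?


RFC 1918 private ranges:
  10.0.0.0/8 (10.0.0.0 - 10.255.255.255)
  172.16.0.0/12 (172.16.0.0 - 172.31.255.255)
  192.168.0.0/16 (192.168.0.0 - 192.168.255.255)
Private (in 172.16.0.0/12)


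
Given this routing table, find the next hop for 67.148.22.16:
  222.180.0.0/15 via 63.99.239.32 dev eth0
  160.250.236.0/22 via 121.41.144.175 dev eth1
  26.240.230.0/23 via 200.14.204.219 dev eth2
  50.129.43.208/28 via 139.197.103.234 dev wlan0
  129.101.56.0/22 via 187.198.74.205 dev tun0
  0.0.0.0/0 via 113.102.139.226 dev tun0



Longest prefix match for 67.148.22.16:
  /15 222.180.0.0: no
  /22 160.250.236.0: no
  /23 26.240.230.0: no
  /28 50.129.43.208: no
  /22 129.101.56.0: no
  /0 0.0.0.0: MATCH
Selected: next-hop 113.102.139.226 via tun0 (matched /0)


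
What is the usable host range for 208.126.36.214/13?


Network: 208.120.0.0
Broadcast: 208.127.255.255
First usable = network + 1
Last usable = broadcast - 1
Range: 208.120.0.1 to 208.127.255.254


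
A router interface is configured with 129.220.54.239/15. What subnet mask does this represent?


/15 means 15 network bits, 17 host bits
Binary: 11111111111111100000000000000000
Mask: 255.254.0.0


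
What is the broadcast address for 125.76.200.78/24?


Network: 125.76.200.0/24
Host bits = 8
Set all host bits to 1:
Broadcast: 125.76.200.255


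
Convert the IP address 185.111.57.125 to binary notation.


185 = 10111001
111 = 01101111
57 = 00111001
125 = 01111101
Binary: 10111001.01101111.00111001.01111101


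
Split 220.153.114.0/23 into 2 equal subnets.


New prefix = 23 + 1 = 24
Each subnet has 256 addresses
  220.153.114.0/24
  220.153.115.0/24
Subnets: 220.153.114.0/24, 220.153.115.0/24


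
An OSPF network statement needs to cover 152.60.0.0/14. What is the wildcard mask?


Subnet mask: 255.252.0.0
Wildcard = 255.255.255.255 - subnet mask
255 - 255 = 0
255 - 252 = 3
255 - 0 = 255
255 - 0 = 255
Wildcard: 0.3.255.255


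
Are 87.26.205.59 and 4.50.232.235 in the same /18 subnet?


Mask: 255.255.192.0
87.26.205.59 AND mask = 87.26.192.0
4.50.232.235 AND mask = 4.50.192.0
No, different subnets (87.26.192.0 vs 4.50.192.0)


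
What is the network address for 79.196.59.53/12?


IP:   01001111.11000100.00111011.00110101
Mask: 11111111.11110000.00000000.00000000
AND operation:
Net:  01001111.11000000.00000000.00000000
Network: 79.192.0.0/12


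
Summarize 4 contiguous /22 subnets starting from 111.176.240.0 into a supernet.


Original prefix: /22
Number of subnets: 4 = 2^2
New prefix = 22 - 2 = 20
Supernet: 111.176.240.0/20


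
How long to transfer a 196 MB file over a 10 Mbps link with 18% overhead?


Effective throughput = 10 * (1 - 18/100) = 8.2 Mbps
File size in Mb = 196 * 8 = 1568 Mb
Time = 1568 / 8.2
Time = 191.2195 seconds


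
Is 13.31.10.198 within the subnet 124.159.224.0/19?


Subnet network: 124.159.224.0
Test IP AND mask: 13.31.0.0
No, 13.31.10.198 is not in 124.159.224.0/19


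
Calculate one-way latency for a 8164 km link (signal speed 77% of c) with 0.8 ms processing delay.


Speed = 0.77 * 3e5 km/s = 231000 km/s
Propagation delay = 8164 / 231000 = 0.0353 s = 35.342 ms
Processing delay = 0.8 ms
Total one-way latency = 36.142 ms


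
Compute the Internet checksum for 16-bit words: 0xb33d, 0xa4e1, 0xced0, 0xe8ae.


Sum all words (with carry folding):
+ 0xb33d = 0xb33d
+ 0xa4e1 = 0x581f
+ 0xced0 = 0x26f0
+ 0xe8ae = 0x0f9f
One's complement: ~0x0f9f
Checksum = 0xf060


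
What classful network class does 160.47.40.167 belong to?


First octet: 160
Binary: 10100000
10xxxxxx -> Class B (128-191)
Class B, default mask 255.255.0.0 (/16)


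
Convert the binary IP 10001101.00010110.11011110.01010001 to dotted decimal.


10001101 = 141
00010110 = 22
11011110 = 222
01010001 = 81
IP: 141.22.222.81


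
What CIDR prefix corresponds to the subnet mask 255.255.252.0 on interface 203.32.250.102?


Binary: 11111111.11111111.11111100.00000000
Count leading 1s
Prefix: /22


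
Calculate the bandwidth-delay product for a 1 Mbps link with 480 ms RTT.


BDP = bandwidth * RTT
= 1 Mbps * 480 ms
= 1 * 1e6 * 480 / 1000 bits
= 480000 bits
= 60000 bytes
= 58.5938 KB
BDP = 480000 bits (60000 bytes)


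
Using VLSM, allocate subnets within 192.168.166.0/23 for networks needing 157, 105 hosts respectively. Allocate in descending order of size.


157 hosts -> /24 (254 usable): 192.168.166.0/24
105 hosts -> /25 (126 usable): 192.168.167.0/25
Allocation: 192.168.166.0/24 (157 hosts, 254 usable); 192.168.167.0/25 (105 hosts, 126 usable)


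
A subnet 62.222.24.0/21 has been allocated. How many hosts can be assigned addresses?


Host bits = 32 - 21 = 11
Total addresses = 2^11 = 2048
Usable = total - 2 (network and broadcast)
Usable hosts: 2046


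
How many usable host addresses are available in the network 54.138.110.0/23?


Host bits = 32 - 23 = 9
Total addresses = 2^9 = 512
Usable = total - 2 (network and broadcast)
Usable hosts: 510


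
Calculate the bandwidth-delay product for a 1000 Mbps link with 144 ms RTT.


BDP = bandwidth * RTT
= 1000 Mbps * 144 ms
= 1000 * 1e6 * 144 / 1000 bits
= 144000000 bits
= 18000000 bytes
= 17578.125 KB
BDP = 144000000 bits (18000000 bytes)


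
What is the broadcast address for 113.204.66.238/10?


Network: 113.192.0.0/10
Host bits = 22
Set all host bits to 1:
Broadcast: 113.255.255.255


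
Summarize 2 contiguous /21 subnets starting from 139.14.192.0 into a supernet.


Original prefix: /21
Number of subnets: 2 = 2^1
New prefix = 21 - 1 = 20
Supernet: 139.14.192.0/20


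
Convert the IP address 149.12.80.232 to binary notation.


149 = 10010101
12 = 00001100
80 = 01010000
232 = 11101000
Binary: 10010101.00001100.01010000.11101000


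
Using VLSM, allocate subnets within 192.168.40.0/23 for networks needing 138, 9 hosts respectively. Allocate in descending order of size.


138 hosts -> /24 (254 usable): 192.168.40.0/24
9 hosts -> /28 (14 usable): 192.168.41.0/28
Allocation: 192.168.40.0/24 (138 hosts, 254 usable); 192.168.41.0/28 (9 hosts, 14 usable)


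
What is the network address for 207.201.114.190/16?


IP:   11001111.11001001.01110010.10111110
Mask: 11111111.11111111.00000000.00000000
AND operation:
Net:  11001111.11001001.00000000.00000000
Network: 207.201.0.0/16


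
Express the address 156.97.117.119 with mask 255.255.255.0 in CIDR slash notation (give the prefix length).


Binary: 11111111.11111111.11111111.00000000
Count leading 1s
Prefix: /24


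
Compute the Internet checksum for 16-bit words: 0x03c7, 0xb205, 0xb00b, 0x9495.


Sum all words (with carry folding):
+ 0x03c7 = 0x03c7
+ 0xb205 = 0xb5cc
+ 0xb00b = 0x65d8
+ 0x9495 = 0xfa6d
One's complement: ~0xfa6d
Checksum = 0x0592


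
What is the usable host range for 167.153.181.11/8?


Network: 167.0.0.0
Broadcast: 167.255.255.255
First usable = network + 1
Last usable = broadcast - 1
Range: 167.0.0.1 to 167.255.255.254


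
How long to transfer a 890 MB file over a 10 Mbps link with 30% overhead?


Effective throughput = 10 * (1 - 30/100) = 7 Mbps
File size in Mb = 890 * 8 = 7120 Mb
Time = 7120 / 7
Time = 1017.1429 seconds


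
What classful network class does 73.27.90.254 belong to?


First octet: 73
Binary: 01001001
0xxxxxxx -> Class A (1-126)
Class A, default mask 255.0.0.0 (/8)


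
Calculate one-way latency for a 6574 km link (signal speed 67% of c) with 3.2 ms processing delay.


Speed = 0.67 * 3e5 km/s = 201000 km/s
Propagation delay = 6574 / 201000 = 0.0327 s = 32.7065 ms
Processing delay = 3.2 ms
Total one-way latency = 35.9065 ms


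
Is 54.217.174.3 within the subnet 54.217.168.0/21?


Subnet network: 54.217.168.0
Test IP AND mask: 54.217.168.0
Yes, 54.217.174.3 is in 54.217.168.0/21


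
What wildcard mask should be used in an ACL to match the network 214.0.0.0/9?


Subnet mask: 255.128.0.0
Wildcard = 255.255.255.255 - subnet mask
255 - 255 = 0
255 - 128 = 127
255 - 0 = 255
255 - 0 = 255
Wildcard: 0.127.255.255


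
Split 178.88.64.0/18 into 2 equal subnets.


New prefix = 18 + 1 = 19
Each subnet has 8192 addresses
  178.88.64.0/19
  178.88.96.0/19
Subnets: 178.88.64.0/19, 178.88.96.0/19


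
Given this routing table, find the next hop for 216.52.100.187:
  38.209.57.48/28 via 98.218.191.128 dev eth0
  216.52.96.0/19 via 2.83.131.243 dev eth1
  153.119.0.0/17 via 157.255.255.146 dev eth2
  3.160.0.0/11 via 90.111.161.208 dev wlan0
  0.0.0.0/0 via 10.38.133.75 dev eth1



Longest prefix match for 216.52.100.187:
  /28 38.209.57.48: no
  /19 216.52.96.0: MATCH
  /17 153.119.0.0: no
  /11 3.160.0.0: no
  /0 0.0.0.0: MATCH
Selected: next-hop 2.83.131.243 via eth1 (matched /19)


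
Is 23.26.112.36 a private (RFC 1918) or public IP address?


RFC 1918 private ranges:
  10.0.0.0/8 (10.0.0.0 - 10.255.255.255)
  172.16.0.0/12 (172.16.0.0 - 172.31.255.255)
  192.168.0.0/16 (192.168.0.0 - 192.168.255.255)
Public (not in any RFC 1918 range)


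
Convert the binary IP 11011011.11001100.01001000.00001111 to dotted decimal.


11011011 = 219
11001100 = 204
01001000 = 72
00001111 = 15
IP: 219.204.72.15


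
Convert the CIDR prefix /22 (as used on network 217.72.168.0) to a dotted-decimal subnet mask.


/22 means 22 network bits, 10 host bits
Binary: 11111111111111111111110000000000
Mask: 255.255.252.0


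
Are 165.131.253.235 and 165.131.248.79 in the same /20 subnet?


Mask: 255.255.240.0
165.131.253.235 AND mask = 165.131.240.0
165.131.248.79 AND mask = 165.131.240.0
Yes, same subnet (165.131.240.0)


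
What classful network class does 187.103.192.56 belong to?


First octet: 187
Binary: 10111011
10xxxxxx -> Class B (128-191)
Class B, default mask 255.255.0.0 (/16)


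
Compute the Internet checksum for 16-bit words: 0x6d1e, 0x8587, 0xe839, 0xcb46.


Sum all words (with carry folding):
+ 0x6d1e = 0x6d1e
+ 0x8587 = 0xf2a5
+ 0xe839 = 0xdadf
+ 0xcb46 = 0xa626
One's complement: ~0xa626
Checksum = 0x59d9


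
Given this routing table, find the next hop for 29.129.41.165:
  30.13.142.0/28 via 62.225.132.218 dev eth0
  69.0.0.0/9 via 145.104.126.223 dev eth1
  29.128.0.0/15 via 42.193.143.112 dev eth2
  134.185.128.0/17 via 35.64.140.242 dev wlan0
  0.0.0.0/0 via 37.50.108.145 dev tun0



Longest prefix match for 29.129.41.165:
  /28 30.13.142.0: no
  /9 69.0.0.0: no
  /15 29.128.0.0: MATCH
  /17 134.185.128.0: no
  /0 0.0.0.0: MATCH
Selected: next-hop 42.193.143.112 via eth2 (matched /15)


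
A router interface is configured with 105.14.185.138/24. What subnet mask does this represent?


/24 means 24 network bits, 8 host bits
Binary: 11111111111111111111111100000000
Mask: 255.255.255.0


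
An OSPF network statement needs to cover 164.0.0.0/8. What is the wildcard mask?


Subnet mask: 255.0.0.0
Wildcard = 255.255.255.255 - subnet mask
255 - 255 = 0
255 - 0 = 255
255 - 0 = 255
255 - 0 = 255
Wildcard: 0.255.255.255


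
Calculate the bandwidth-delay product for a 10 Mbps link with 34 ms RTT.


BDP = bandwidth * RTT
= 10 Mbps * 34 ms
= 10 * 1e6 * 34 / 1000 bits
= 340000 bits
= 42500 bytes
= 41.5039 KB
BDP = 340000 bits (42500 bytes)


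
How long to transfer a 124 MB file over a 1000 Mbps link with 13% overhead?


Effective throughput = 1000 * (1 - 13/100) = 870 Mbps
File size in Mb = 124 * 8 = 992 Mb
Time = 992 / 870
Time = 1.1402 seconds


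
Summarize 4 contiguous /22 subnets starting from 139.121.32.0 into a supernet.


Original prefix: /22
Number of subnets: 4 = 2^2
New prefix = 22 - 2 = 20
Supernet: 139.121.32.0/20


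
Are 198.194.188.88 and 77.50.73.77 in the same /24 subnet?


Mask: 255.255.255.0
198.194.188.88 AND mask = 198.194.188.0
77.50.73.77 AND mask = 77.50.73.0
No, different subnets (198.194.188.0 vs 77.50.73.0)


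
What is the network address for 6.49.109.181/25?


IP:   00000110.00110001.01101101.10110101
Mask: 11111111.11111111.11111111.10000000
AND operation:
Net:  00000110.00110001.01101101.10000000
Network: 6.49.109.128/25


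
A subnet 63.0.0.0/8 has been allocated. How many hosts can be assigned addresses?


Host bits = 32 - 8 = 24
Total addresses = 2^24 = 16777216
Usable = total - 2 (network and broadcast)
Usable hosts: 16777214


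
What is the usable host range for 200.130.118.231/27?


Network: 200.130.118.224
Broadcast: 200.130.118.255
First usable = network + 1
Last usable = broadcast - 1
Range: 200.130.118.225 to 200.130.118.254


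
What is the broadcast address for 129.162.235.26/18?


Network: 129.162.192.0/18
Host bits = 14
Set all host bits to 1:
Broadcast: 129.162.255.255


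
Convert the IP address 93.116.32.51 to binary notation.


93 = 01011101
116 = 01110100
32 = 00100000
51 = 00110011
Binary: 01011101.01110100.00100000.00110011


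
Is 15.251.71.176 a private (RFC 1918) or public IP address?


RFC 1918 private ranges:
  10.0.0.0/8 (10.0.0.0 - 10.255.255.255)
  172.16.0.0/12 (172.16.0.0 - 172.31.255.255)
  192.168.0.0/16 (192.168.0.0 - 192.168.255.255)
Public (not in any RFC 1918 range)


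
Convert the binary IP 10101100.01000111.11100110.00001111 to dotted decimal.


10101100 = 172
01000111 = 71
11100110 = 230
00001111 = 15
IP: 172.71.230.15


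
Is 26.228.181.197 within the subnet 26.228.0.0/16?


Subnet network: 26.228.0.0
Test IP AND mask: 26.228.0.0
Yes, 26.228.181.197 is in 26.228.0.0/16


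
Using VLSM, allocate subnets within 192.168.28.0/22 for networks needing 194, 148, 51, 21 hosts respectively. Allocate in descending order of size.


194 hosts -> /24 (254 usable): 192.168.28.0/24
148 hosts -> /24 (254 usable): 192.168.29.0/24
51 hosts -> /26 (62 usable): 192.168.30.0/26
21 hosts -> /27 (30 usable): 192.168.30.64/27
Allocation: 192.168.28.0/24 (194 hosts, 254 usable); 192.168.29.0/24 (148 hosts, 254 usable); 192.168.30.0/26 (51 hosts, 62 usable); 192.168.30.64/27 (21 hosts, 30 usable)


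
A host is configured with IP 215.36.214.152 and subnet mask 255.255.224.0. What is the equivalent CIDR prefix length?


Binary: 11111111.11111111.11100000.00000000
Count leading 1s
Prefix: /19


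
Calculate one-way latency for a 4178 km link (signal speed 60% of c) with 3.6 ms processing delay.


Speed = 0.6 * 3e5 km/s = 180000 km/s
Propagation delay = 4178 / 180000 = 0.0232 s = 23.2111 ms
Processing delay = 3.6 ms
Total one-way latency = 26.8111 ms


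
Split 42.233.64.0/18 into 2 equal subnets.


New prefix = 18 + 1 = 19
Each subnet has 8192 addresses
  42.233.64.0/19
  42.233.96.0/19
Subnets: 42.233.64.0/19, 42.233.96.0/19


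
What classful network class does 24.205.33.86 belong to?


First octet: 24
Binary: 00011000
0xxxxxxx -> Class A (1-126)
Class A, default mask 255.0.0.0 (/8)


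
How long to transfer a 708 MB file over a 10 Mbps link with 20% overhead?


Effective throughput = 10 * (1 - 20/100) = 8 Mbps
File size in Mb = 708 * 8 = 5664 Mb
Time = 5664 / 8
Time = 708 seconds


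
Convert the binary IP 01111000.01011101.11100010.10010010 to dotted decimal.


01111000 = 120
01011101 = 93
11100010 = 226
10010010 = 146
IP: 120.93.226.146


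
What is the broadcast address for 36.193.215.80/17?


Network: 36.193.128.0/17
Host bits = 15
Set all host bits to 1:
Broadcast: 36.193.255.255


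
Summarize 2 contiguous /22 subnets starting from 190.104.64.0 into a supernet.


Original prefix: /22
Number of subnets: 2 = 2^1
New prefix = 22 - 1 = 21
Supernet: 190.104.64.0/21


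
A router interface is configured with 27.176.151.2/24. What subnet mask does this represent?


/24 means 24 network bits, 8 host bits
Binary: 11111111111111111111111100000000
Mask: 255.255.255.0


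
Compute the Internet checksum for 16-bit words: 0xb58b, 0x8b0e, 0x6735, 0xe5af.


Sum all words (with carry folding):
+ 0xb58b = 0xb58b
+ 0x8b0e = 0x409a
+ 0x6735 = 0xa7cf
+ 0xe5af = 0x8d7f
One's complement: ~0x8d7f
Checksum = 0x7280


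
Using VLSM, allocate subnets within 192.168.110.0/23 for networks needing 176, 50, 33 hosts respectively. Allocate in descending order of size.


176 hosts -> /24 (254 usable): 192.168.110.0/24
50 hosts -> /26 (62 usable): 192.168.111.0/26
33 hosts -> /26 (62 usable): 192.168.111.64/26
Allocation: 192.168.110.0/24 (176 hosts, 254 usable); 192.168.111.0/26 (50 hosts, 62 usable); 192.168.111.64/26 (33 hosts, 62 usable)


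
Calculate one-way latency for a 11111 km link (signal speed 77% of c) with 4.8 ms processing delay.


Speed = 0.77 * 3e5 km/s = 231000 km/s
Propagation delay = 11111 / 231000 = 0.0481 s = 48.0996 ms
Processing delay = 4.8 ms
Total one-way latency = 52.8996 ms


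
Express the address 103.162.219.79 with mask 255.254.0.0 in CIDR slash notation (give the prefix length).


Binary: 11111111.11111110.00000000.00000000
Count leading 1s
Prefix: /15


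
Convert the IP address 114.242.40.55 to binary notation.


114 = 01110010
242 = 11110010
40 = 00101000
55 = 00110111
Binary: 01110010.11110010.00101000.00110111


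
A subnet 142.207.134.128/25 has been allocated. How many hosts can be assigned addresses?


Host bits = 32 - 25 = 7
Total addresses = 2^7 = 128
Usable = total - 2 (network and broadcast)
Usable hosts: 126


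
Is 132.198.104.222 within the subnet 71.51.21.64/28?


Subnet network: 71.51.21.64
Test IP AND mask: 132.198.104.208
No, 132.198.104.222 is not in 71.51.21.64/28


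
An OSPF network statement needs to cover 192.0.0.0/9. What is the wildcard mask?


Subnet mask: 255.128.0.0
Wildcard = 255.255.255.255 - subnet mask
255 - 255 = 0
255 - 128 = 127
255 - 0 = 255
255 - 0 = 255
Wildcard: 0.127.255.255


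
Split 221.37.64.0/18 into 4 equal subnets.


New prefix = 18 + 2 = 20
Each subnet has 4096 addresses
  221.37.64.0/20
  221.37.80.0/20
  221.37.96.0/20
  221.37.112.0/20
Subnets: 221.37.64.0/20, 221.37.80.0/20, 221.37.96.0/20, 221.37.112.0/20


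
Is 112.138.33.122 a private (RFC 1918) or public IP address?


RFC 1918 private ranges:
  10.0.0.0/8 (10.0.0.0 - 10.255.255.255)
  172.16.0.0/12 (172.16.0.0 - 172.31.255.255)
  192.168.0.0/16 (192.168.0.0 - 192.168.255.255)
Public (not in any RFC 1918 range)


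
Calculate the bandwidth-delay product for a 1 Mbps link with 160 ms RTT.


BDP = bandwidth * RTT
= 1 Mbps * 160 ms
= 1 * 1e6 * 160 / 1000 bits
= 160000 bits
= 20000 bytes
= 19.5312 KB
BDP = 160000 bits (20000 bytes)


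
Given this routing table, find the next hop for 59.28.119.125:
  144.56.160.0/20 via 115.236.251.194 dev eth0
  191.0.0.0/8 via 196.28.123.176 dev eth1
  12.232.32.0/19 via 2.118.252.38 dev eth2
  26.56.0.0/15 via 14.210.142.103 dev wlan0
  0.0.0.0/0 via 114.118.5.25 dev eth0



Longest prefix match for 59.28.119.125:
  /20 144.56.160.0: no
  /8 191.0.0.0: no
  /19 12.232.32.0: no
  /15 26.56.0.0: no
  /0 0.0.0.0: MATCH
Selected: next-hop 114.118.5.25 via eth0 (matched /0)


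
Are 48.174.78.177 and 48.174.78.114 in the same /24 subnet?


Mask: 255.255.255.0
48.174.78.177 AND mask = 48.174.78.0
48.174.78.114 AND mask = 48.174.78.0
Yes, same subnet (48.174.78.0)


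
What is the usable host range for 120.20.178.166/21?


Network: 120.20.176.0
Broadcast: 120.20.183.255
First usable = network + 1
Last usable = broadcast - 1
Range: 120.20.176.1 to 120.20.183.254


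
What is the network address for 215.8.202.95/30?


IP:   11010111.00001000.11001010.01011111
Mask: 11111111.11111111.11111111.11111100
AND operation:
Net:  11010111.00001000.11001010.01011100
Network: 215.8.202.92/30


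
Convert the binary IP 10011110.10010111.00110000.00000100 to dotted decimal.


10011110 = 158
10010111 = 151
00110000 = 48
00000100 = 4
IP: 158.151.48.4


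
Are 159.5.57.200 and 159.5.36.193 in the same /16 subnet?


Mask: 255.255.0.0
159.5.57.200 AND mask = 159.5.0.0
159.5.36.193 AND mask = 159.5.0.0
Yes, same subnet (159.5.0.0)


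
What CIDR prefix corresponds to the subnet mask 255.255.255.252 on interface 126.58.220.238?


Binary: 11111111.11111111.11111111.11111100
Count leading 1s
Prefix: /30


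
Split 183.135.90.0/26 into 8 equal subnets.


New prefix = 26 + 3 = 29
Each subnet has 8 addresses
  183.135.90.0/29
  183.135.90.8/29
  183.135.90.16/29
  183.135.90.24/29
  183.135.90.32/29
  183.135.90.40/29
  183.135.90.48/29
  183.135.90.56/29
Subnets: 183.135.90.0/29, 183.135.90.8/29, 183.135.90.16/29, 183.135.90.24/29, 183.135.90.32/29, 183.135.90.40/29, 183.135.90.48/29, 183.135.90.56/29


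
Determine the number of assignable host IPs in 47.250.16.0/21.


Host bits = 32 - 21 = 11
Total addresses = 2^11 = 2048
Usable = total - 2 (network and broadcast)
Usable hosts: 2046


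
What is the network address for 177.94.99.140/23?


IP:   10110001.01011110.01100011.10001100
Mask: 11111111.11111111.11111110.00000000
AND operation:
Net:  10110001.01011110.01100010.00000000
Network: 177.94.98.0/23


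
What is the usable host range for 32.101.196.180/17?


Network: 32.101.128.0
Broadcast: 32.101.255.255
First usable = network + 1
Last usable = broadcast - 1
Range: 32.101.128.1 to 32.101.255.254


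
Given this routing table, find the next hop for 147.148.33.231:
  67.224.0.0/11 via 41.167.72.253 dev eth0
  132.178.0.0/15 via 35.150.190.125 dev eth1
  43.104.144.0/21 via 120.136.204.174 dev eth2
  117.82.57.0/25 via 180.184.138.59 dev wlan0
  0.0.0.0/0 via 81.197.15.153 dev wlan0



Longest prefix match for 147.148.33.231:
  /11 67.224.0.0: no
  /15 132.178.0.0: no
  /21 43.104.144.0: no
  /25 117.82.57.0: no
  /0 0.0.0.0: MATCH
Selected: next-hop 81.197.15.153 via wlan0 (matched /0)


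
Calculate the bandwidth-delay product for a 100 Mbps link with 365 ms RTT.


BDP = bandwidth * RTT
= 100 Mbps * 365 ms
= 100 * 1e6 * 365 / 1000 bits
= 36500000 bits
= 4562500 bytes
= 4455.5664 KB
BDP = 36500000 bits (4562500 bytes)


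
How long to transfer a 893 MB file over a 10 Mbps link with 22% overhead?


Effective throughput = 10 * (1 - 22/100) = 7.8 Mbps
File size in Mb = 893 * 8 = 7144 Mb
Time = 7144 / 7.8
Time = 915.8974 seconds


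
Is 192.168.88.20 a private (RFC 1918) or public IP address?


RFC 1918 private ranges:
  10.0.0.0/8 (10.0.0.0 - 10.255.255.255)
  172.16.0.0/12 (172.16.0.0 - 172.31.255.255)
  192.168.0.0/16 (192.168.0.0 - 192.168.255.255)
Private (in 192.168.0.0/16)


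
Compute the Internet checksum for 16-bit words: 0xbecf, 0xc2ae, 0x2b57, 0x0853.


Sum all words (with carry folding):
+ 0xbecf = 0xbecf
+ 0xc2ae = 0x817e
+ 0x2b57 = 0xacd5
+ 0x0853 = 0xb528
One's complement: ~0xb528
Checksum = 0x4ad7


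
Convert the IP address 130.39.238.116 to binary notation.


130 = 10000010
39 = 00100111
238 = 11101110
116 = 01110100
Binary: 10000010.00100111.11101110.01110100


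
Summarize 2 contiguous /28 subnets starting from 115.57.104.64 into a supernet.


Original prefix: /28
Number of subnets: 2 = 2^1
New prefix = 28 - 1 = 27
Supernet: 115.57.104.64/27


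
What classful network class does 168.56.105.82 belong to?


First octet: 168
Binary: 10101000
10xxxxxx -> Class B (128-191)
Class B, default mask 255.255.0.0 (/16)


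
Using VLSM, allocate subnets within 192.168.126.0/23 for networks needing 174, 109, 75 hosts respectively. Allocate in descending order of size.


174 hosts -> /24 (254 usable): 192.168.126.0/24
109 hosts -> /25 (126 usable): 192.168.127.0/25
75 hosts -> /25 (126 usable): 192.168.127.128/25
Allocation: 192.168.126.0/24 (174 hosts, 254 usable); 192.168.127.0/25 (109 hosts, 126 usable); 192.168.127.128/25 (75 hosts, 126 usable)


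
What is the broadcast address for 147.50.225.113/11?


Network: 147.32.0.0/11
Host bits = 21
Set all host bits to 1:
Broadcast: 147.63.255.255


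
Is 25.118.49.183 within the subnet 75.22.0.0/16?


Subnet network: 75.22.0.0
Test IP AND mask: 25.118.0.0
No, 25.118.49.183 is not in 75.22.0.0/16


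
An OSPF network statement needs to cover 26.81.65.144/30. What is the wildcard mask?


Subnet mask: 255.255.255.252
Wildcard = 255.255.255.255 - subnet mask
255 - 255 = 0
255 - 255 = 0
255 - 255 = 0
255 - 252 = 3
Wildcard: 0.0.0.3


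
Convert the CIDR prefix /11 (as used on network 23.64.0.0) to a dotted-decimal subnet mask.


/11 means 11 network bits, 21 host bits
Binary: 11111111111000000000000000000000
Mask: 255.224.0.0


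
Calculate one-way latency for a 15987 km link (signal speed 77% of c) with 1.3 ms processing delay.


Speed = 0.77 * 3e5 km/s = 231000 km/s
Propagation delay = 15987 / 231000 = 0.0692 s = 69.2078 ms
Processing delay = 1.3 ms
Total one-way latency = 70.5078 ms


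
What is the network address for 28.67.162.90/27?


IP:   00011100.01000011.10100010.01011010
Mask: 11111111.11111111.11111111.11100000
AND operation:
Net:  00011100.01000011.10100010.01000000
Network: 28.67.162.64/27


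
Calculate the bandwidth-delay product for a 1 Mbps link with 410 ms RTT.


BDP = bandwidth * RTT
= 1 Mbps * 410 ms
= 1 * 1e6 * 410 / 1000 bits
= 410000 bits
= 51250 bytes
= 50.0488 KB
BDP = 410000 bits (51250 bytes)


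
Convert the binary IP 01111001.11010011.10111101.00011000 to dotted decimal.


01111001 = 121
11010011 = 211
10111101 = 189
00011000 = 24
IP: 121.211.189.24


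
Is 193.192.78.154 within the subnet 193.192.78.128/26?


Subnet network: 193.192.78.128
Test IP AND mask: 193.192.78.128
Yes, 193.192.78.154 is in 193.192.78.128/26


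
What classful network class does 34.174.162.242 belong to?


First octet: 34
Binary: 00100010
0xxxxxxx -> Class A (1-126)
Class A, default mask 255.0.0.0 (/8)


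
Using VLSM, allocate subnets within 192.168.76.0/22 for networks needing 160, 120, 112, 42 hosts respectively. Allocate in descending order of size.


160 hosts -> /24 (254 usable): 192.168.76.0/24
120 hosts -> /25 (126 usable): 192.168.77.0/25
112 hosts -> /25 (126 usable): 192.168.77.128/25
42 hosts -> /26 (62 usable): 192.168.78.0/26
Allocation: 192.168.76.0/24 (160 hosts, 254 usable); 192.168.77.0/25 (120 hosts, 126 usable); 192.168.77.128/25 (112 hosts, 126 usable); 192.168.78.0/26 (42 hosts, 62 usable)


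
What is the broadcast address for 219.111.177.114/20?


Network: 219.111.176.0/20
Host bits = 12
Set all host bits to 1:
Broadcast: 219.111.191.255


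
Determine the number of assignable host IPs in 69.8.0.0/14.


Host bits = 32 - 14 = 18
Total addresses = 2^18 = 262144
Usable = total - 2 (network and broadcast)
Usable hosts: 262142


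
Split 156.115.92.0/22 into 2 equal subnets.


New prefix = 22 + 1 = 23
Each subnet has 512 addresses
  156.115.92.0/23
  156.115.94.0/23
Subnets: 156.115.92.0/23, 156.115.94.0/23


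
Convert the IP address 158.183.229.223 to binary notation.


158 = 10011110
183 = 10110111
229 = 11100101
223 = 11011111
Binary: 10011110.10110111.11100101.11011111


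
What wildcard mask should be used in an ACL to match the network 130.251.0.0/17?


Subnet mask: 255.255.128.0
Wildcard = 255.255.255.255 - subnet mask
255 - 255 = 0
255 - 255 = 0
255 - 128 = 127
255 - 0 = 255
Wildcard: 0.0.127.255


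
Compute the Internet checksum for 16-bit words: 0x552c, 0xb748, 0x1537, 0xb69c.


Sum all words (with carry folding):
+ 0x552c = 0x552c
+ 0xb748 = 0x0c75
+ 0x1537 = 0x21ac
+ 0xb69c = 0xd848
One's complement: ~0xd848
Checksum = 0x27b7


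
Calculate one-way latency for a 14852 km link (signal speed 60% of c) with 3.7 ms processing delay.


Speed = 0.6 * 3e5 km/s = 180000 km/s
Propagation delay = 14852 / 180000 = 0.0825 s = 82.5111 ms
Processing delay = 3.7 ms
Total one-way latency = 86.2111 ms


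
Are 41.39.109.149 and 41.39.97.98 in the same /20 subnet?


Mask: 255.255.240.0
41.39.109.149 AND mask = 41.39.96.0
41.39.97.98 AND mask = 41.39.96.0
Yes, same subnet (41.39.96.0)


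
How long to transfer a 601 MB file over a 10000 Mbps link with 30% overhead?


Effective throughput = 10000 * (1 - 30/100) = 7000 Mbps
File size in Mb = 601 * 8 = 4808 Mb
Time = 4808 / 7000
Time = 0.6869 seconds


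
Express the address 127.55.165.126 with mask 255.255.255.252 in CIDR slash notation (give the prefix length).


Binary: 11111111.11111111.11111111.11111100
Count leading 1s
Prefix: /30


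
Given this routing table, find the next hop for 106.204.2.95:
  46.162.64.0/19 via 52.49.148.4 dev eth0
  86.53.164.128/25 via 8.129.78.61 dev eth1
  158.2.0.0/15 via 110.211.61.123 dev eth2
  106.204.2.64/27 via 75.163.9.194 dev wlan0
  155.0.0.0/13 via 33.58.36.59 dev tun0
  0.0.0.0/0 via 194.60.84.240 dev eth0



Longest prefix match for 106.204.2.95:
  /19 46.162.64.0: no
  /25 86.53.164.128: no
  /15 158.2.0.0: no
  /27 106.204.2.64: MATCH
  /13 155.0.0.0: no
  /0 0.0.0.0: MATCH
Selected: next-hop 75.163.9.194 via wlan0 (matched /27)


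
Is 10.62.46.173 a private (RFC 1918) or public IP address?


RFC 1918 private ranges:
  10.0.0.0/8 (10.0.0.0 - 10.255.255.255)
  172.16.0.0/12 (172.16.0.0 - 172.31.255.255)
  192.168.0.0/16 (192.168.0.0 - 192.168.255.255)
Private (in 10.0.0.0/8)


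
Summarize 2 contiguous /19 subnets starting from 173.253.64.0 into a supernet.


Original prefix: /19
Number of subnets: 2 = 2^1
New prefix = 19 - 1 = 18
Supernet: 173.253.64.0/18


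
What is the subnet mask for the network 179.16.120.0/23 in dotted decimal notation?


/23 means 23 network bits, 9 host bits
Binary: 11111111111111111111111000000000
Mask: 255.255.254.0


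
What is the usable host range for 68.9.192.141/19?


Network: 68.9.192.0
Broadcast: 68.9.223.255
First usable = network + 1
Last usable = broadcast - 1
Range: 68.9.192.1 to 68.9.223.254


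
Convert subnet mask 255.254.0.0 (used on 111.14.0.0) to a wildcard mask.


Subnet mask: 255.254.0.0
Wildcard = 255.255.255.255 - subnet mask
255 - 255 = 0
255 - 254 = 1
255 - 0 = 255
255 - 0 = 255
Wildcard: 0.1.255.255


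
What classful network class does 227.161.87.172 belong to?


First octet: 227
Binary: 11100011
1110xxxx -> Class D (224-239)
Class D (multicast), default mask N/A


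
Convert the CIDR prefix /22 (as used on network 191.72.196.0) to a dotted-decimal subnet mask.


/22 means 22 network bits, 10 host bits
Binary: 11111111111111111111110000000000
Mask: 255.255.252.0


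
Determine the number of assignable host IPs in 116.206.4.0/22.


Host bits = 32 - 22 = 10
Total addresses = 2^10 = 1024
Usable = total - 2 (network and broadcast)
Usable hosts: 1022


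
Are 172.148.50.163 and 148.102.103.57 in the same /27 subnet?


Mask: 255.255.255.224
172.148.50.163 AND mask = 172.148.50.160
148.102.103.57 AND mask = 148.102.103.32
No, different subnets (172.148.50.160 vs 148.102.103.32)


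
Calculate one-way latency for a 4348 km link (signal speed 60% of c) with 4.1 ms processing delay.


Speed = 0.6 * 3e5 km/s = 180000 km/s
Propagation delay = 4348 / 180000 = 0.0242 s = 24.1556 ms
Processing delay = 4.1 ms
Total one-way latency = 28.2556 ms


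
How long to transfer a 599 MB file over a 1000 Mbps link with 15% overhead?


Effective throughput = 1000 * (1 - 15/100) = 850 Mbps
File size in Mb = 599 * 8 = 4792 Mb
Time = 4792 / 850
Time = 5.6376 seconds


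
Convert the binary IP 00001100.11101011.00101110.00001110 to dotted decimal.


00001100 = 12
11101011 = 235
00101110 = 46
00001110 = 14
IP: 12.235.46.14


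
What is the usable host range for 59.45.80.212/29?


Network: 59.45.80.208
Broadcast: 59.45.80.215
First usable = network + 1
Last usable = broadcast - 1
Range: 59.45.80.209 to 59.45.80.214


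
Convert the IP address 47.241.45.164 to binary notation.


47 = 00101111
241 = 11110001
45 = 00101101
164 = 10100100
Binary: 00101111.11110001.00101101.10100100


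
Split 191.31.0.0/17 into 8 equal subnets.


New prefix = 17 + 3 = 20
Each subnet has 4096 addresses
  191.31.0.0/20
  191.31.16.0/20
  191.31.32.0/20
  191.31.48.0/20
  191.31.64.0/20
  191.31.80.0/20
  191.31.96.0/20
  191.31.112.0/20
Subnets: 191.31.0.0/20, 191.31.16.0/20, 191.31.32.0/20, 191.31.48.0/20, 191.31.64.0/20, 191.31.80.0/20, 191.31.96.0/20, 191.31.112.0/20


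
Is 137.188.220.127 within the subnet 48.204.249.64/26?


Subnet network: 48.204.249.64
Test IP AND mask: 137.188.220.64
No, 137.188.220.127 is not in 48.204.249.64/26


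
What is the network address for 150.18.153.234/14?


IP:   10010110.00010010.10011001.11101010
Mask: 11111111.11111100.00000000.00000000
AND operation:
Net:  10010110.00010000.00000000.00000000
Network: 150.16.0.0/14


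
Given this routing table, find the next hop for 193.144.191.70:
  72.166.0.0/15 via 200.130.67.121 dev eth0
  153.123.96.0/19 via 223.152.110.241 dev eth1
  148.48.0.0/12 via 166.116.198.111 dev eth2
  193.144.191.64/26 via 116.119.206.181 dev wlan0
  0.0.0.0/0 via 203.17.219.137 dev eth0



Longest prefix match for 193.144.191.70:
  /15 72.166.0.0: no
  /19 153.123.96.0: no
  /12 148.48.0.0: no
  /26 193.144.191.64: MATCH
  /0 0.0.0.0: MATCH
Selected: next-hop 116.119.206.181 via wlan0 (matched /26)


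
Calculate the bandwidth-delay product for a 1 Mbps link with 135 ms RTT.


BDP = bandwidth * RTT
= 1 Mbps * 135 ms
= 1 * 1e6 * 135 / 1000 bits
= 135000 bits
= 16875 bytes
= 16.4795 KB
BDP = 135000 bits (16875 bytes)


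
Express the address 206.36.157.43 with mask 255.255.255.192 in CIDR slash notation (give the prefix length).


Binary: 11111111.11111111.11111111.11000000
Count leading 1s
Prefix: /26


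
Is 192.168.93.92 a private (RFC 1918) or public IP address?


RFC 1918 private ranges:
  10.0.0.0/8 (10.0.0.0 - 10.255.255.255)
  172.16.0.0/12 (172.16.0.0 - 172.31.255.255)
  192.168.0.0/16 (192.168.0.0 - 192.168.255.255)
Private (in 192.168.0.0/16)


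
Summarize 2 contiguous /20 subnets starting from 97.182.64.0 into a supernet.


Original prefix: /20
Number of subnets: 2 = 2^1
New prefix = 20 - 1 = 19
Supernet: 97.182.64.0/19


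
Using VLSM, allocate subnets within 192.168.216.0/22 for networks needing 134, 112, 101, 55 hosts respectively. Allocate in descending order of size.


134 hosts -> /24 (254 usable): 192.168.216.0/24
112 hosts -> /25 (126 usable): 192.168.217.0/25
101 hosts -> /25 (126 usable): 192.168.217.128/25
55 hosts -> /26 (62 usable): 192.168.218.0/26
Allocation: 192.168.216.0/24 (134 hosts, 254 usable); 192.168.217.0/25 (112 hosts, 126 usable); 192.168.217.128/25 (101 hosts, 126 usable); 192.168.218.0/26 (55 hosts, 62 usable)


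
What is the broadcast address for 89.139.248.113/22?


Network: 89.139.248.0/22
Host bits = 10
Set all host bits to 1:
Broadcast: 89.139.251.255


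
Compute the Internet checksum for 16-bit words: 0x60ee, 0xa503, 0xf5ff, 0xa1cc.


Sum all words (with carry folding):
+ 0x60ee = 0x60ee
+ 0xa503 = 0x05f2
+ 0xf5ff = 0xfbf1
+ 0xa1cc = 0x9dbe
One's complement: ~0x9dbe
Checksum = 0x6241


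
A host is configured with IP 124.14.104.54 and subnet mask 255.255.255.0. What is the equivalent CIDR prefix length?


Binary: 11111111.11111111.11111111.00000000
Count leading 1s
Prefix: /24


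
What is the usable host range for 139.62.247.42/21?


Network: 139.62.240.0
Broadcast: 139.62.247.255
First usable = network + 1
Last usable = broadcast - 1
Range: 139.62.240.1 to 139.62.247.254


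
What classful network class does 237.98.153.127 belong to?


First octet: 237
Binary: 11101101
1110xxxx -> Class D (224-239)
Class D (multicast), default mask N/A


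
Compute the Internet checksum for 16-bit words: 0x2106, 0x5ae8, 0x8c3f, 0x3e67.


Sum all words (with carry folding):
+ 0x2106 = 0x2106
+ 0x5ae8 = 0x7bee
+ 0x8c3f = 0x082e
+ 0x3e67 = 0x4695
One's complement: ~0x4695
Checksum = 0xb96a
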